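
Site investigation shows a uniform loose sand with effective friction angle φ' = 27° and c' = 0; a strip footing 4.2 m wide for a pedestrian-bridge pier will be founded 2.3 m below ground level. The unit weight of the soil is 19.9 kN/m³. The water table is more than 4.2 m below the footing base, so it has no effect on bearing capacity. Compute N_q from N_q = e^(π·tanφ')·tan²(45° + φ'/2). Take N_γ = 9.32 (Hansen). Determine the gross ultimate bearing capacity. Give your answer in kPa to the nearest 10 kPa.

q_ult ≈ 990 kPa

tan27° = 0.5095, so N_q = e^(π×0.5095)·tan²(58.5°) = 4.957 × 2.663 = 13.2.
q = γ·D_f = 19.9 × 2.3 = 45.77 kPa.
q·N_q = 45.77 × 13.199 = 604.12 kPa
0.5·γ·B·N_γ = 0.5 × 19.9 × 4.2 × 9.32 = 389.48 kPa
q_ult = 604.12 + 389.48 = 993.61 kPa.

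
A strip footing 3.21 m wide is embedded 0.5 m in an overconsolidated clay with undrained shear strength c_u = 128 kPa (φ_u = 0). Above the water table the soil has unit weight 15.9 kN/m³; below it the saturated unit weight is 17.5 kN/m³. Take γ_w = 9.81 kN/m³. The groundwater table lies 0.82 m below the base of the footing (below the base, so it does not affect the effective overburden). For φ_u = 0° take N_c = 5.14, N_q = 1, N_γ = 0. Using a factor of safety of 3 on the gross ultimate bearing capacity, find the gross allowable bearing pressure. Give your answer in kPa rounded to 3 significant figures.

q_all ≈ 222 kPa

Overburden at base level: q = 15.9 × 0.5 = 7.95 kPa.
Cohesion term c·N_c = 128 × 5.14 = 657.92 kPa; surcharge term q·N_q = 7.95 × 1 = 7.95 kPa.
q_ult = 657.92 + 7.95 = 665.87 kPa.
q_all = 665.87 / 3 = 221.96 kPa.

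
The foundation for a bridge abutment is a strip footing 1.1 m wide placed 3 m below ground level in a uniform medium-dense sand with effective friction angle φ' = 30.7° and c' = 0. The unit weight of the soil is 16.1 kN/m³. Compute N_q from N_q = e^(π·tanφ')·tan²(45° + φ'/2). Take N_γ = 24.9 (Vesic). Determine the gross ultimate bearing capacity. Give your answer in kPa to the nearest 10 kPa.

tan30.7° = 0.5938, so N_q = e^(π×0.5938)·tan²(60.35°) = 6.458 × 3.086 = 19.93.
q = γ·D_f = 16.1 × 3 = 48.3 kPa.
q·N_q = 48.3 × 19.931 = 962.66 kPa
0.5·γ·B·N_γ = 0.5 × 16.1 × 1.1 × 24.9 = 220.49 kPa
q_ult = 962.66 + 220.49 = 1183.1 kPa.

q_ult ≈ 1180 kPa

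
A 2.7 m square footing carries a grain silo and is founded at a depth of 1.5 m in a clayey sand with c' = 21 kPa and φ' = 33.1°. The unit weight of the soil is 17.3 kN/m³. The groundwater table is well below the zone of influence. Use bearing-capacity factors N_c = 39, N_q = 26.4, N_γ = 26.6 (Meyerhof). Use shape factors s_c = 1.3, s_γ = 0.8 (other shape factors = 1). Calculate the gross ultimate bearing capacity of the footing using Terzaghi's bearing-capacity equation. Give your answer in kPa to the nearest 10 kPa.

q_ult ≈ 2250 kPa

Effective surcharge at the founding depth q = γ·D_f = 17.3 × 1.5 = 25.95 kPa.
q_ult = c·N_c·s_c + q·N_q + 0.5·γ·B·N_γ·s_γ
     = 21 × 39 × 1.3 + 25.95 × 26.4 + 0.5 × 17.3 × 2.7 × 26.6 × 0.8
     = 1064.7 + 685.08 + 496.99 = 2246.8 kPa.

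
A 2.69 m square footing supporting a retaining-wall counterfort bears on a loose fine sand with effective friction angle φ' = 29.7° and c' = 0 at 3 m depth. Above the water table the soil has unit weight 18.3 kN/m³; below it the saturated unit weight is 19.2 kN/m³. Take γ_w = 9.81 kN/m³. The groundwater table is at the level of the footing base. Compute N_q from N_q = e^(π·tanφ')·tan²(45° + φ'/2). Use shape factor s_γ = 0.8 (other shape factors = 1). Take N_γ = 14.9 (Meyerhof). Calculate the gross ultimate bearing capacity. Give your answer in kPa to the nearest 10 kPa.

tan29.7° = 0.5704, so N_q = e^(π×0.5704)·tan²(59.85°) = 6.001 × 2.964 = 17.79.
Overburden at base level: q = 18.3 × 3 = 54.9 kPa.
Below the base the soil is submerged, so the ½γBN_γ term uses γ' = 19.2 − 9.81 = 9.39 kN/m³.
Surcharge term q·N_q = 54.9 × 17.787 = 976.51 kPa; self-weight term 0.5·γ·B·N_γ·s_γ = 0.5 × 9.39 × 2.69 × 14.9 × 0.8 = 150.54 kPa.
q_ult = 976.51 + 150.54 = 1127.1 kPa.

q_ult ≈ 1130 kPa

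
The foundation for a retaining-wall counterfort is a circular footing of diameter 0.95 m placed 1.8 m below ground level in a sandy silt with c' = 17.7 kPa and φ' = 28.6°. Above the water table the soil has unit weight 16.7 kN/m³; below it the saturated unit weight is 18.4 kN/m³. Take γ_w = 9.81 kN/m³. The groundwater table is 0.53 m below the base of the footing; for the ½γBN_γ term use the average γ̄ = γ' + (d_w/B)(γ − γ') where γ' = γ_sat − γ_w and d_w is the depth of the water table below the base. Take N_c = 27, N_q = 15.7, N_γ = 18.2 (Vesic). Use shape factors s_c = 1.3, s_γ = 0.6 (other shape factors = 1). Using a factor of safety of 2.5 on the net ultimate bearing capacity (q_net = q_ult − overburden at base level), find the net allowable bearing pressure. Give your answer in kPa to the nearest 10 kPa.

q_all(net) ≈ 450 kPa

q = γ·D_f = 16.7 × 1.8 = 30.06 kPa.
γ' = 8.59 kN/m³; averaging over the depth B below the base, γ̄ = γ' + (d_w/B)(γ − γ') = 13.115 kN/m³.
c·N_c·s_c = 17.7 × 27 × 1.3 = 621.27 kPa
q·N_q = 30.06 × 15.7 = 471.94 kPa
0.5·γ·B·N_γ·s_γ = 0.5 × 13.115 × 0.95 × 18.2 × 0.6 = 68.025 kPa
q_ult = 621.27 + 471.94 + 68.025 = 1161.2 kPa.
q_net = 1161.2 − 30.06 = 1131.2 kPa.
q_all(net) = 1131.2 / 2.5 = 452.47 kPa.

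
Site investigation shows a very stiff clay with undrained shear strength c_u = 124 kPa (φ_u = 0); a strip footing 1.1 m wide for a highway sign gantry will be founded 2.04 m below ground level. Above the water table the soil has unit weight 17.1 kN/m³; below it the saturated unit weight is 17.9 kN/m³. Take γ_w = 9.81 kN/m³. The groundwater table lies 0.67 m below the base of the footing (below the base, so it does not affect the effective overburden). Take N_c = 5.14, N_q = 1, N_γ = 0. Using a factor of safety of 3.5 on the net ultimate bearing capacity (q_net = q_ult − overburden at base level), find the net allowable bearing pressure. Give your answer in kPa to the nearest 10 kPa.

Overburden at base level: q = 17.1 × 2.04 = 34.884 kPa.
Cohesion term c·N_c = 124 × 5.14 = 637.36 kPa; surcharge term q·N_q = 34.884 × 1 = 34.884 kPa.
q_ult = 637.36 + 34.884 = 672.24 kPa.
q_net = 672.24 − 34.884 = 637.36 kPa.
q_all(net) = 637.36 / 3.5 = 182.1 kPa.

q_all(net) ≈ 180 kPa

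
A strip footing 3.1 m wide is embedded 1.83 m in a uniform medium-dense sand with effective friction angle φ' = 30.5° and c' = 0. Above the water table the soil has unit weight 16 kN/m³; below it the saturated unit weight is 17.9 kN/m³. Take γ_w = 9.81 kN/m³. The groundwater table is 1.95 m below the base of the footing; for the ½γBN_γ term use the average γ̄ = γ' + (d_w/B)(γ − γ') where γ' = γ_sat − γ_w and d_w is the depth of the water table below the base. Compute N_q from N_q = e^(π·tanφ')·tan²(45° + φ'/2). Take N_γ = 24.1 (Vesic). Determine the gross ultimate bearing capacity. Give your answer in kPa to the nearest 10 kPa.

tan30.5° = 0.589, so N_q = e^(π×0.589)·tan²(60.25°) = 6.363 × 3.061 = 19.48.
Effective surcharge at the founding depth q = γ·D_f = 16 × 1.83 = 29.28 kPa.
With d_w = 1.95 m < B, γ̄ = 8.09 + (1.95/3.1) × (16 − 8.09) = 13.066 kN/m³.
q_ult = q·N_q + 0.5·γ·B·N_γ
     = 29.28 × 19.479 + 0.5 × 13.066 × 3.1 × 24.1
     = 570.36 + 488.07 = 1058.4 kPa.

q_ult ≈ 1060 kPa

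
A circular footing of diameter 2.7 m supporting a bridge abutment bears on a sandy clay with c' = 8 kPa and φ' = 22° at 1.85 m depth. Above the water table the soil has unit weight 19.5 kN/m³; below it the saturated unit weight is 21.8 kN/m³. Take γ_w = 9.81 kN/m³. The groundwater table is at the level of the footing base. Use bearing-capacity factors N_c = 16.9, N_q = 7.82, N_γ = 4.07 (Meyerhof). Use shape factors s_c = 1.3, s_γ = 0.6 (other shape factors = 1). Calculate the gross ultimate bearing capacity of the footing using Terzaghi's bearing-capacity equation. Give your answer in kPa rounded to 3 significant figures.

q_ult ≈ 497 kPa

q = γ·D_f = 19.5 × 1.85 = 36.075 kPa.
For the ½γBN_γ term take γ' = 21.8 − 9.81 = 11.99 kN/m³ (soil below base is submerged).
c·N_c·s_c = 8 × 16.9 × 1.3 = 175.76 kPa
q·N_q = 36.075 × 7.82 = 282.11 kPa
0.5·γ·B·N_γ·s_γ = 0.5 × 11.99 × 2.7 × 4.07 × 0.6 = 39.527 kPa
q_ult = 175.76 + 282.11 + 39.527 = 497.39 kPa.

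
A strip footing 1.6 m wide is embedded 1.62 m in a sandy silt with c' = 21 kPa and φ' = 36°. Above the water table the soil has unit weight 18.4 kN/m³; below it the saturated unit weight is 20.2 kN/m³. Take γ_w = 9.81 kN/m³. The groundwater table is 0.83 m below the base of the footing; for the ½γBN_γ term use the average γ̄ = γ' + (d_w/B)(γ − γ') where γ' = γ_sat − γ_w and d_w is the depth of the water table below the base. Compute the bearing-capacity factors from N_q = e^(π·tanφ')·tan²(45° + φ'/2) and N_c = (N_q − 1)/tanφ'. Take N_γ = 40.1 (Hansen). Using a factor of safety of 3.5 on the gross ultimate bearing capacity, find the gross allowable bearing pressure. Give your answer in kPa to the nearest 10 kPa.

q_all ≈ 760 kPa

N_q = e^(π·tan36°)·tan²(63°) = 37.75; N_c = (N_q − 1)/tanφ' = 50.59.
q = γ·D_f = 18.4 × 1.62 = 29.808 kPa.
γ' = 10.39 kN/m³; averaging over the depth B below the base, γ̄ = γ' + (d_w/B)(γ − γ') = 14.545 kN/m³.
c·N_c = 21 × 50.585 = 1062.3 kPa
q·N_q = 29.808 × 37.752 = 1125.3 kPa
0.5·γ·B·N_γ = 0.5 × 14.545 × 1.6 × 40.1 = 466.61 kPa
q_ult = 1062.3 + 1125.3 + 466.61 = 2654.2 kPa.
q_all = 2654.2 / 3.5 = 758.35 kPa.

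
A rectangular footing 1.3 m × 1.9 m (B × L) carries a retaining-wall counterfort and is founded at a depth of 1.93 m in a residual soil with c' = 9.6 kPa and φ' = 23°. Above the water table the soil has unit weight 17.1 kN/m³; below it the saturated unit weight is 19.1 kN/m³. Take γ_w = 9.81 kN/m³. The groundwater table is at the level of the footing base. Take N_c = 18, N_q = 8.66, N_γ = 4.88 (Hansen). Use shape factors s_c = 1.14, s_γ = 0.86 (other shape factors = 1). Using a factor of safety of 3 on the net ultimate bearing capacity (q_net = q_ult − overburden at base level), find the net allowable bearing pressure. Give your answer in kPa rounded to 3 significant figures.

Overburden at base level: q = 17.1 × 1.93 = 33.003 kPa.
Below the base the soil is submerged, so the ½γBN_γ term uses γ' = 19.1 − 9.81 = 9.29 kN/m³.
Cohesion term c·N_c·s_c = 9.6 × 18 × 1.14 = 196.99 kPa; surcharge term q·N_q = 33.003 × 8.66 = 285.81 kPa; self-weight term 0.5·γ·B·N_γ·s_γ = 0.5 × 9.29 × 1.3 × 4.88 × 0.86 = 25.342 kPa.
q_ult = 196.99 + 285.81 + 25.342 = 508.14 kPa.
q_net = 508.14 − 33.003 = 475.14 kPa.
q_all(net) = 475.14 / 3 = 158.38 kPa.

q_all(net) ≈ 158 kPa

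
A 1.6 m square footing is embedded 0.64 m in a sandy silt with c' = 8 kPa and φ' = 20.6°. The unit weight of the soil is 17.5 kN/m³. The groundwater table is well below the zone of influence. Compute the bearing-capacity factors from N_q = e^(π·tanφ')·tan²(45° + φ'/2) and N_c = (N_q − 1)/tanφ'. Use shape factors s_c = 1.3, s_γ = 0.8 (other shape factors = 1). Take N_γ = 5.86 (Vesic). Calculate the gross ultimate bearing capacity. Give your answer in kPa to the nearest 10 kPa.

tan20.6° = 0.3759, so N_q = e^(π×0.3759)·tan²(55.3°) = 3.257 × 2.086 = 6.79.
N_c = (6.79 − 1)/tan20.6° = 15.41.
q = γ·D_f = 17.5 × 0.64 = 11.2 kPa.
c·N_c·s_c = 8 × 15.413 × 1.3 = 160.29 kPa
q·N_q = 11.2 × 6.7933 = 76.085 kPa
0.5·γ·B·N_γ·s_γ = 0.5 × 17.5 × 1.6 × 5.86 × 0.8 = 65.632 kPa
q_ult = 160.29 + 76.085 + 65.632 = 302.01 kPa.

q_ult ≈ 300 kPa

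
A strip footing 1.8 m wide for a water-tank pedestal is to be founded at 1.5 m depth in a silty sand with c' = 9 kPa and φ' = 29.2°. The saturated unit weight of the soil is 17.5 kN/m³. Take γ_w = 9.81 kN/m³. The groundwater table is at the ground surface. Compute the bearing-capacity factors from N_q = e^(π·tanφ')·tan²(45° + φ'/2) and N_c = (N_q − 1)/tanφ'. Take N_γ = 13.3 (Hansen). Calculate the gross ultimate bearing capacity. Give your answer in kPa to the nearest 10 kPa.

tan29.2° = 0.5589, so N_q = e^(π×0.5589)·tan²(59.6°) = 5.788 × 2.905 = 16.82.
N_c = (16.82 − 1)/tan29.2° = 28.3.
With the water table at the surface the whole profile is submerged: γ' = 17.5 − 9.81 = 7.69 kN/m³, so q = γ'·D_f = 11.535 kPa; the same γ' applies in the ½γBN_γ term.
q_ult = c·N_c + q·N_q + 0.5·γ·B·N_γ
     = 9 × 28.298 + 11.535 × 16.815 + 0.5 × 7.69 × 1.8 × 13.3
     = 254.68 + 193.96 + 92.049 = 540.69 kPa.

q_ult ≈ 540 kPa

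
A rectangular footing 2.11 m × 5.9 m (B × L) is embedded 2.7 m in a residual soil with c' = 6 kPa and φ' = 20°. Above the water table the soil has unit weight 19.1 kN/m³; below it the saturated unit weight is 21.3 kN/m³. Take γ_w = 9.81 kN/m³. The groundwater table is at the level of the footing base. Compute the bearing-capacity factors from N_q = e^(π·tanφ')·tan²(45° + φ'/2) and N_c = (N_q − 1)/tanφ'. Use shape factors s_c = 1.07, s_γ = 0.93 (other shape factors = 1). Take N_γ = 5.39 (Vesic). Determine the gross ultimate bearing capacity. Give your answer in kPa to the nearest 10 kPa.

q_ult ≈ 490 kPa

tan20° = 0.364, so N_q = e^(π×0.364)·tan²(55°) = 3.138 × 2.04 = 6.4.
N_c = (6.4 − 1)/tan20° = 14.83.
Effective surcharge at the founding depth q = γ·D_f = 19.1 × 2.7 = 51.57 kPa.
The water table coincides with the base, so in the self-weight term γ → γ' = 11.49 kN/m³.
q_ult = c·N_c·s_c + q·N_q + 0.5·γ·B·N_γ·s_γ
     = 6 × 14.835 × 1.07 + 51.57 × 6.3994 + 0.5 × 11.49 × 2.11 × 5.39 × 0.93
     = 95.239 + 330.02 + 60.764 = 486.02 kPa.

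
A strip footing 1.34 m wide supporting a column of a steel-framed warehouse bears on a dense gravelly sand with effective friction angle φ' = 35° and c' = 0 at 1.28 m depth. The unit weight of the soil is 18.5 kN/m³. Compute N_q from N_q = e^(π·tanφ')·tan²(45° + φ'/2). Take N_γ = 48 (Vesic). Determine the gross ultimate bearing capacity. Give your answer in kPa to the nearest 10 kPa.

q_ult ≈ 1380 kPa

tan35° = 0.7002, so N_q = e^(π×0.7002)·tan²(62.5°) = 9.023 × 3.69 = 33.3.
Overburden at base level: q = 18.5 × 1.28 = 23.68 kPa.
Surcharge term q·N_q = 23.68 × 33.296 = 788.45 kPa; self-weight term 0.5·γ·B·N_γ = 0.5 × 18.5 × 1.34 × 48 = 594.96 kPa.
q_ult = 788.45 + 594.96 = 1383.4 kPa.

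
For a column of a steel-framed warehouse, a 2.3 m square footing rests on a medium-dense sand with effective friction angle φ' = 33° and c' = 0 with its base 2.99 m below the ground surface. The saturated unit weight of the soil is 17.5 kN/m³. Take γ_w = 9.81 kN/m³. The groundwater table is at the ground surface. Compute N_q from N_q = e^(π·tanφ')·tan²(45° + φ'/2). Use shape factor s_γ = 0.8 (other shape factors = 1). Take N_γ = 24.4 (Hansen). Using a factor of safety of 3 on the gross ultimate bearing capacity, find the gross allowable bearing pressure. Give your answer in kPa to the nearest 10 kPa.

N_q = e^(π·tan33°)·tan²(61.5°) = 26.09.
γ' = 17.5 − 9.81 = 7.69 kN/m³ (submerged throughout). q = 7.69 × 2.99 = 22.993 kPa; the same γ' applies in the ½γBN_γ term.
q·N_q = 22.993 × 26.092 = 599.94 kPa
0.5·γ·B·N_γ·s_γ = 0.5 × 7.69 × 2.3 × 24.4 × 0.8 = 172.63 kPa
q_ult = 599.94 + 172.63 = 772.56 kPa.
q_all = 772.56 / 3 = 257.52 kPa.

q_all ≈ 260 kPa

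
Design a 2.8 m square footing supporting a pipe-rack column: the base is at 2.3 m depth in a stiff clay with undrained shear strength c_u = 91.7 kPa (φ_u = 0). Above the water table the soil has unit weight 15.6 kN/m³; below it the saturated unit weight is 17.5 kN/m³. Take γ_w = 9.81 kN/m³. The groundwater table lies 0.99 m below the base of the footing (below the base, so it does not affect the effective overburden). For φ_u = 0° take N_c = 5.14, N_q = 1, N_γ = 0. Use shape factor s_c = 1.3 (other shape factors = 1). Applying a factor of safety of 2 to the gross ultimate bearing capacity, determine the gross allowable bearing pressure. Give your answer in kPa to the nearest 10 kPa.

q_all ≈ 320 kPa

Overburden at base level: q = 15.6 × 2.3 = 35.88 kPa.
Cohesion term c·N_c·s_c = 91.7 × 5.14 × 1.3 = 612.74 kPa; surcharge term q·N_q = 35.88 × 1 = 35.88 kPa.
q_ult = 612.74 + 35.88 = 648.62 kPa.
q_all = q_ult / FS = 648.62 / 2 = 324.31 kPa.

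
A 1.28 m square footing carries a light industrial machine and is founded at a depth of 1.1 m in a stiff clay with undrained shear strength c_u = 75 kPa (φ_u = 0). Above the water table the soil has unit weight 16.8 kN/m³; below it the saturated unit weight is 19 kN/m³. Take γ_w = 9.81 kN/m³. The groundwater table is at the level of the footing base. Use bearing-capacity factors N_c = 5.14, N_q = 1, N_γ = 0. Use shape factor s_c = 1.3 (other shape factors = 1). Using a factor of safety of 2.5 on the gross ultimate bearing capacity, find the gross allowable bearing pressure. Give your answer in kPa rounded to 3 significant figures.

q_all ≈ 208 kPa

Overburden at base level: q = 16.8 × 1.1 = 18.48 kPa.
Cohesion term c·N_c·s_c = 75 × 5.14 × 1.3 = 501.15 kPa; surcharge term q·N_q = 18.48 × 1 = 18.48 kPa.
q_ult = 501.15 + 18.48 = 519.63 kPa.
q_all = 519.63 / 2.5 = 207.85 kPa.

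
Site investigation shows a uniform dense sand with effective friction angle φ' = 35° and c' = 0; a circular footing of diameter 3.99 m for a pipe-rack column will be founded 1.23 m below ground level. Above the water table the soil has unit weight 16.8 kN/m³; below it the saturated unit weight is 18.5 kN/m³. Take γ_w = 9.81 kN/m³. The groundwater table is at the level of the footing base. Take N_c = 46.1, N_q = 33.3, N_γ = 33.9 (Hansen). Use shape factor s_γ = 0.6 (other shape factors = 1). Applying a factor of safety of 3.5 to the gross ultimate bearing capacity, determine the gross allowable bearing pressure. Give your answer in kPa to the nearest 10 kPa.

Overburden at base level: q = 16.8 × 1.23 = 20.664 kPa.
Below the base the soil is submerged, so the ½γBN_γ term uses γ' = 18.5 − 9.81 = 8.69 kN/m³.
Surcharge term q·N_q = 20.664 × 33.3 = 688.11 kPa; self-weight term 0.5·γ·B·N_γ·s_γ = 0.5 × 8.69 × 3.99 × 33.9 × 0.6 = 352.63 kPa.
q_ult = 688.11 + 352.63 = 1040.7 kPa.
q_all = q_ult / FS = 1040.7 / 3.5 = 297.35 kPa.

q_all ≈ 300 kPa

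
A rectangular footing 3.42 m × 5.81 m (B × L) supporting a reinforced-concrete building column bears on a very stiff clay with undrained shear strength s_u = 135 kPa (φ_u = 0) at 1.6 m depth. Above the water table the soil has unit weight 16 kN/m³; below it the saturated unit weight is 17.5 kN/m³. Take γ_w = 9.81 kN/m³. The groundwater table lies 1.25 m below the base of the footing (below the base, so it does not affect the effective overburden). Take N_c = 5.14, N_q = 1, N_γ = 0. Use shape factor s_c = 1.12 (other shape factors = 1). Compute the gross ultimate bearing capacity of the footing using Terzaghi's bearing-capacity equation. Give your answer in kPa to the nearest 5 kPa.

q_ult ≈ 805 kPa

Overburden at base level: q = 16 × 1.6 = 25.6 kPa.
Cohesion term c·N_c·s_c = 135 × 5.14 × 1.12 = 777.17 kPa; surcharge term q·N_q = 25.6 × 1 = 25.6 kPa.
q_ult = 777.17 + 25.6 = 802.77 kPa.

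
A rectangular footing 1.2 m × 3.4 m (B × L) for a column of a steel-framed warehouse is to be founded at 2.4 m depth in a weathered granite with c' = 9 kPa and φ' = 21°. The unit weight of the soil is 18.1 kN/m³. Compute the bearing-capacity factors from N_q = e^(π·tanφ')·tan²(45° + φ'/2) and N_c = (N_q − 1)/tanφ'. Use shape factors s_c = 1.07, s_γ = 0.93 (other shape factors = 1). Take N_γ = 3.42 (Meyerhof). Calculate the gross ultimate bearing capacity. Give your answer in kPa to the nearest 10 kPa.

q_ult ≈ 490 kPa

tan21° = 0.3839, so N_q = e^(π×0.3839)·tan²(55.5°) = 3.34 × 2.117 = 7.07.
N_c = (7.07 − 1)/tan21° = 15.81.
Overburden at base level: q = 18.1 × 2.4 = 43.44 kPa.
Cohesion term c·N_c·s_c = 9 × 15.815 × 1.07 = 152.3 kPa; surcharge term q·N_q = 43.44 × 7.0708 = 307.15 kPa; self-weight term 0.5·γ·B·N_γ·s_γ = 0.5 × 18.1 × 1.2 × 3.42 × 0.93 = 34.541 kPa.
q_ult = 152.3 + 307.15 + 34.541 = 493.99 kPa.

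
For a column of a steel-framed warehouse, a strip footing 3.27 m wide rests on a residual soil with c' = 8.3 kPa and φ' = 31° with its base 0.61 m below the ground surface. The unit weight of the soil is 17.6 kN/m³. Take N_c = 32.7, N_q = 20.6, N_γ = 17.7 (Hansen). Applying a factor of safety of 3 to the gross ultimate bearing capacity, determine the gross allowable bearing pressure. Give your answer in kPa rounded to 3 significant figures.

Effective surcharge at the founding depth q = γ·D_f = 17.6 × 0.61 = 10.736 kPa.
q_ult = c·N_c + q·N_q + 0.5·γ·B·N_γ
     = 8.3 × 32.7 + 10.736 × 20.6 + 0.5 × 17.6 × 3.27 × 17.7
     = 271.41 + 221.16 + 509.34 = 1001.9 kPa.
q_all = q_ult / FS = 1001.9 / 3 = 333.97 kPa.

q_all ≈ 334 kPa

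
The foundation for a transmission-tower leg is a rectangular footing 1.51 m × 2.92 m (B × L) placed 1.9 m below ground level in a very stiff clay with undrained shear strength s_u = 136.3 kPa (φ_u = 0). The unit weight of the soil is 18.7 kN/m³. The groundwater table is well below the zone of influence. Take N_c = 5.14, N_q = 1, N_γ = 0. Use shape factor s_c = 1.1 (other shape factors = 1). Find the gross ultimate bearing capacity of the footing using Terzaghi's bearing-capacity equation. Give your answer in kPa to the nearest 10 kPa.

q_ult ≈ 810 kPa

q = γ·D_f = 18.7 × 1.9 = 35.53 kPa.
c·N_c·s_c = 136.3 × 5.14 × 1.1 = 770.64 kPa
q·N_q = 35.53 × 1 = 35.53 kPa
q_ult = 770.64 + 35.53 = 806.17 kPa.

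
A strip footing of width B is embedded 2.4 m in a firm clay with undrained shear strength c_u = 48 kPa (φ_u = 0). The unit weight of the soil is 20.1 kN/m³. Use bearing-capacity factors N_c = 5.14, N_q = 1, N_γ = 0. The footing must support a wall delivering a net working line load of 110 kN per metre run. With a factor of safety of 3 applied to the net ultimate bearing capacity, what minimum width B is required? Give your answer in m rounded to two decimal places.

Overburden at base level: q = 20.1 × 2.4 = 48.24 kPa.
Cohesion term c·N_c = 48 × 5.14 = 246.72 kPa; surcharge term q·N_q = 48.24 × 1 = 48.24 kPa.
q_ult = 246.72 + 48.24 = 294.96 kPa.
For φ = 0 the ½γBN_γ term vanishes, so q_ult is independent of B. q_net = 294.96 − 48.24 = 246.72 kPa; q_all(net) = 246.72/3 = 82.24 kPa.
Required width B = w / q_all(net) = 110 / 82.24 = 1.338 m.

B = 1.34 m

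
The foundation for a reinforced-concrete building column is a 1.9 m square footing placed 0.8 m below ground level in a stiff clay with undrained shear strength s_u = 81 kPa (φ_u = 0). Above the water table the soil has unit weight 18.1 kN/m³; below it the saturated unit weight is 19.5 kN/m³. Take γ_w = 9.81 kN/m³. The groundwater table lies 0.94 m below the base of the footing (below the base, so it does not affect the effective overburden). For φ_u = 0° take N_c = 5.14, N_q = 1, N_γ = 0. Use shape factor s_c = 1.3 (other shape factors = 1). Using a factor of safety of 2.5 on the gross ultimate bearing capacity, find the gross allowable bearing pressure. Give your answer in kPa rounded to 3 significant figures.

q_all ≈ 222 kPa

q = γ·D_f = 18.1 × 0.8 = 14.48 kPa.
c·N_c·s_c = 81 × 5.14 × 1.3 = 541.24 kPa
q·N_q = 14.48 × 1 = 14.48 kPa
q_ult = 541.24 + 14.48 = 555.72 kPa.
q_all = 555.72 / 2.5 = 222.29 kPa.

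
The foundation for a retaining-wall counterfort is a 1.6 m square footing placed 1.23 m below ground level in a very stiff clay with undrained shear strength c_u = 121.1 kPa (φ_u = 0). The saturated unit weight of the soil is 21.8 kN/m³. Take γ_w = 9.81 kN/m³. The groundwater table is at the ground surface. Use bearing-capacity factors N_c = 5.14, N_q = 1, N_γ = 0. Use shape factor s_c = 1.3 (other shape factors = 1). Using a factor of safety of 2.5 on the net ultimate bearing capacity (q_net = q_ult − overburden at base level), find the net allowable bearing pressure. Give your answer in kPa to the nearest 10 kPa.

q_all(net) ≈ 320 kPa

γ' = 21.8 − 9.81 = 11.99 kN/m³ (submerged throughout). q = 11.99 × 1.23 = 14.748 kPa.
c·N_c·s_c = 121.1 × 5.14 × 1.3 = 809.19 kPa
q·N_q = 14.748 × 1 = 14.748 kPa
q_ult = 809.19 + 14.748 = 823.94 kPa.
q_net = 823.94 − 14.748 = 809.19 kPa.
q_all(net) = 809.19 / 2.5 = 323.68 kPa.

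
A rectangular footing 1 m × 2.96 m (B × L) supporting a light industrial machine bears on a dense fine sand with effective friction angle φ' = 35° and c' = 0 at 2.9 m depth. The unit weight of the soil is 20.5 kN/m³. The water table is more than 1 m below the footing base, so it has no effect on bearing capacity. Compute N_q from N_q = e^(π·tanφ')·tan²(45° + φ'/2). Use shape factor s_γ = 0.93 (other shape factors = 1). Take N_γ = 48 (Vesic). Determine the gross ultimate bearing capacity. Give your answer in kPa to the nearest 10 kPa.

tan35° = 0.7002, so N_q = e^(π×0.7002)·tan²(62.5°) = 9.023 × 3.69 = 33.3.
Overburden at base level: q = 20.5 × 2.9 = 59.45 kPa.
Surcharge term q·N_q = 59.45 × 33.296 = 1979.5 kPa; self-weight term 0.5·γ·B·N_γ·s_γ = 0.5 × 20.5 × 1 × 48 × 0.93 = 457.56 kPa.
q_ult = 1979.5 + 457.56 = 2437 kPa.

q_ult ≈ 2440 kPa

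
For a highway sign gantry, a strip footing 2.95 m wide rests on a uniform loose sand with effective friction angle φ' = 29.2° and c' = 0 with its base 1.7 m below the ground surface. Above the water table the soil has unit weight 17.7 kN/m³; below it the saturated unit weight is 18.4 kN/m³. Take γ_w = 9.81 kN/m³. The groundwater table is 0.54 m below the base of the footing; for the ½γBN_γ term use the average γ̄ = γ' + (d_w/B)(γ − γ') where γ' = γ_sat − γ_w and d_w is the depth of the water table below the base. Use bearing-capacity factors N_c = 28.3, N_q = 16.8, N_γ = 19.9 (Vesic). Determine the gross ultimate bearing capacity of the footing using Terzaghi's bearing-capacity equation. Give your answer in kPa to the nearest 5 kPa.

q = γ·D_f = 17.7 × 1.7 = 30.09 kPa.
γ' = 8.59 kN/m³; averaging over the depth B below the base, γ̄ = γ' + (d_w/B)(γ − γ') = 10.258 kN/m³.
q·N_q = 30.09 × 16.8 = 505.51 kPa
0.5·γ·B·N_γ = 0.5 × 10.258 × 2.95 × 19.9 = 301.09 kPa
q_ult = 505.51 + 301.09 = 806.6 kPa.

q_ult ≈ 805 kPa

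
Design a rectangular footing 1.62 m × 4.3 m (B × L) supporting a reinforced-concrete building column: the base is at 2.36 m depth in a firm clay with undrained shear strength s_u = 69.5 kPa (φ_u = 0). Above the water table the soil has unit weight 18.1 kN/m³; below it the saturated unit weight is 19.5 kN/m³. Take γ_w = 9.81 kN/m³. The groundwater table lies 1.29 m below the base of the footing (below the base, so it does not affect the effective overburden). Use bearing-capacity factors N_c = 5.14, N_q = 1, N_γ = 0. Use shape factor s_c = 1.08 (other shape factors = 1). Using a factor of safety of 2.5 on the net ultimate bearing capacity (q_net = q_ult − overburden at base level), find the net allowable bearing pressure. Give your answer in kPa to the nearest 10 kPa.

q_all(net) ≈ 150 kPa

q = γ·D_f = 18.1 × 2.36 = 42.716 kPa.
c·N_c·s_c = 69.5 × 5.14 × 1.08 = 385.81 kPa
q·N_q = 42.716 × 1 = 42.716 kPa
q_ult = 385.81 + 42.716 = 428.52 kPa.
q_net = 428.52 − 42.716 = 385.81 kPa.
q_all(net) = 385.81 / 2.5 = 154.32 kPa.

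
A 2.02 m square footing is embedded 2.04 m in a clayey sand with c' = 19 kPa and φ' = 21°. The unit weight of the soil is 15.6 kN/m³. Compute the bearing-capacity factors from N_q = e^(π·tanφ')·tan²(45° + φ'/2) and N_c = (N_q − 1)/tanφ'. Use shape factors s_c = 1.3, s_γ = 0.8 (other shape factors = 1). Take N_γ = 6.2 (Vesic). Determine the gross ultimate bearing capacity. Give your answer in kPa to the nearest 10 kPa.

q_ult ≈ 690 kPa

tan21° = 0.3839, so N_q = e^(π×0.3839)·tan²(55.5°) = 3.34 × 2.117 = 7.07.
N_c = (7.07 − 1)/tan21° = 15.81.
q = γ·D_f = 15.6 × 2.04 = 31.824 kPa.
c·N_c·s_c = 19 × 15.815 × 1.3 = 390.63 kPa
q·N_q = 31.824 × 7.0708 = 225.02 kPa
0.5·γ·B·N_γ·s_γ = 0.5 × 15.6 × 2.02 × 6.2 × 0.8 = 78.15 kPa
q_ult = 390.63 + 225.02 + 78.15 = 693.8 kPa.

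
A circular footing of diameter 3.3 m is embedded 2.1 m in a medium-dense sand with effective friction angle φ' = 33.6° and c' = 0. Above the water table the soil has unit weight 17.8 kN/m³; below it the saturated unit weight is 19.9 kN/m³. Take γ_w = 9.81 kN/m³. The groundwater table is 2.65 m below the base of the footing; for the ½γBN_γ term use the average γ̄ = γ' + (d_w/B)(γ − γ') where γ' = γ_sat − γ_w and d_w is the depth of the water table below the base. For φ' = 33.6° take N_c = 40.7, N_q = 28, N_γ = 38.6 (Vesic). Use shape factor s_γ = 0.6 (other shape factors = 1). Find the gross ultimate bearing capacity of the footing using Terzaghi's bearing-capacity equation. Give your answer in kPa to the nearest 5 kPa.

q = γ·D_f = 17.8 × 2.1 = 37.38 kPa.
γ' = 10.09 kN/m³; averaging over the depth B below the base, γ̄ = γ' + (d_w/B)(γ − γ') = 16.281 kN/m³.
q·N_q = 37.38 × 28 = 1046.6 kPa
0.5·γ·B·N_γ·s_γ = 0.5 × 16.281 × 3.3 × 38.6 × 0.6 = 622.18 kPa
q_ult = 1046.6 + 622.18 = 1668.8 kPa.

q_ult ≈ 1670 kPa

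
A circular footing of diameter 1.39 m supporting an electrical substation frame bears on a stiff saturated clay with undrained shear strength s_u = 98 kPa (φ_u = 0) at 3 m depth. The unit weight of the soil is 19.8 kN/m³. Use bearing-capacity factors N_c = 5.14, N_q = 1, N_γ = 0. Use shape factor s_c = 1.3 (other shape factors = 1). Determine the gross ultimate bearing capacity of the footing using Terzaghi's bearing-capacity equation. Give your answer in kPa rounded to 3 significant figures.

Effective surcharge at the founding depth q = γ·D_f = 19.8 × 3 = 59.4 kPa.
q_ult = c·N_c·s_c + q·N_q
     = 98 × 5.14 × 1.3 + 59.4 × 1
     = 654.84 + 59.4 = 714.24 kPa.

q_ult ≈ 714 kPa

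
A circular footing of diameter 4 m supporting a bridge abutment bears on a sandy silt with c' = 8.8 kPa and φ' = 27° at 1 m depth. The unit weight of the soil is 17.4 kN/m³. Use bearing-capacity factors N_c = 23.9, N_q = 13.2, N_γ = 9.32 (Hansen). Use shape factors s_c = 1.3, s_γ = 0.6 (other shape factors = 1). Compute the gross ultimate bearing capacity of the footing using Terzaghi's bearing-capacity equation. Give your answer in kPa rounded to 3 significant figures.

Effective surcharge at the founding depth q = γ·D_f = 17.4 × 1 = 17.4 kPa.
q_ult = c·N_c·s_c + q·N_q + 0.5·γ·B·N_γ·s_γ
     = 8.8 × 23.9 × 1.3 + 17.4 × 13.2 + 0.5 × 17.4 × 4 × 9.32 × 0.6
     = 273.42 + 229.68 + 194.6 = 697.7 kPa.

q_ult ≈ 698 kPa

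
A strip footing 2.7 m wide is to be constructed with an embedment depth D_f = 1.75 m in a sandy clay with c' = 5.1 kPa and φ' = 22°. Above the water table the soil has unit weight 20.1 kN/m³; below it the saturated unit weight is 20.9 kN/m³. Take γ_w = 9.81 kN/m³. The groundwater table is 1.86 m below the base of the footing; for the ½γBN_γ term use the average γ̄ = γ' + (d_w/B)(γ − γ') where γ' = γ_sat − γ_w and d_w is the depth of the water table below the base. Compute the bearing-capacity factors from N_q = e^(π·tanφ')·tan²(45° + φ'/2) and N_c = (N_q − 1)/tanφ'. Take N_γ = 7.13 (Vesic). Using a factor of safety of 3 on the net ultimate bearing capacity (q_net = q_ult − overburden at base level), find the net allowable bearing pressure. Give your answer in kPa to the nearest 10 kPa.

N_q = e^(π·tan22°)·tan²(56°) = 7.82; N_c = (N_q − 1)/tanφ' = 16.88.
Effective surcharge at the founding depth q = γ·D_f = 20.1 × 1.75 = 35.175 kPa.
With d_w = 1.86 m < B, γ̄ = 11.09 + (1.86/2.7) × (20.1 − 11.09) = 17.297 kN/m³.
q_ult = c·N_c + q·N_q + 0.5·γ·B·N_γ
     = 5.1 × 16.883 + 35.175 × 7.8211 + 0.5 × 17.297 × 2.7 × 7.13
     = 86.103 + 275.11 + 166.49 = 527.7 kPa.
q_net = 527.7 − 35.175 = 492.53 kPa.
q_all(net) = 492.53 / 3 = 164.18 kPa.

q_all(net) ≈ 160 kPa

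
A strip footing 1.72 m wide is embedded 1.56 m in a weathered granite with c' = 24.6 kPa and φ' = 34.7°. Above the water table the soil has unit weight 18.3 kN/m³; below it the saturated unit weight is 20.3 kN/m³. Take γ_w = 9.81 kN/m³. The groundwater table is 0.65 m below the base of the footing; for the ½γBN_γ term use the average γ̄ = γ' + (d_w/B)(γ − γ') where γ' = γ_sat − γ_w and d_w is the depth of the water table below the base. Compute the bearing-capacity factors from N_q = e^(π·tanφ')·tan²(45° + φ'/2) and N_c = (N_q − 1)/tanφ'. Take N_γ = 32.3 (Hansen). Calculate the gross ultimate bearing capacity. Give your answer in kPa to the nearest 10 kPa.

q_ult ≈ 2390 kPa

tan34.7° = 0.6924, so N_q = e^(π×0.6924)·tan²(62.35°) = 8.805 × 3.643 = 32.08.
N_c = (32.08 − 1)/tan34.7° = 44.89.
Overburden at base level: q = 18.3 × 1.56 = 28.548 kPa.
The water table is 0.65 m below the base (< B = 1.72 m), so the ½γBN_γ term uses γ̄ = γ' + (d_w/B)(γ − γ') = 10.49 + (0.65/1.72)(18.3 − 10.49) = 13.441 kN/m³.
Cohesion term c·N_c = 24.6 × 44.886 = 1104.2 kPa; surcharge term q·N_q = 28.548 × 32.081 = 915.84 kPa; self-weight term 0.5·γ·B·N_γ = 0.5 × 13.441 × 1.72 × 32.3 = 373.38 kPa.
q_ult = 1104.2 + 915.84 + 373.38 = 2393.4 kPa.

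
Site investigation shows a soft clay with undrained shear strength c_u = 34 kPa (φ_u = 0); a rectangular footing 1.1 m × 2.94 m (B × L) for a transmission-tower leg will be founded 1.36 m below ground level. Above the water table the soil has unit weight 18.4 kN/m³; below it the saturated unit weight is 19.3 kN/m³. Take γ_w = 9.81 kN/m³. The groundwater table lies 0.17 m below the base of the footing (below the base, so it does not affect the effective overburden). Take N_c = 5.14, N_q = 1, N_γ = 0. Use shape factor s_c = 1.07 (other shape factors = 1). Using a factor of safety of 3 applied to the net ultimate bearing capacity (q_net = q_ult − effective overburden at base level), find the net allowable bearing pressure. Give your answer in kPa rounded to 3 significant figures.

Overburden at base level: q = 18.4 × 1.36 = 25.024 kPa.
Cohesion term c·N_c·s_c = 34 × 5.14 × 1.07 = 186.99 kPa; surcharge term q·N_q = 25.024 × 1 = 25.024 kPa.
q_ult = 186.99 + 25.024 = 212.02 kPa.
Net ultimate: q_net = 212.02 − 25.024 = 186.99 kPa.
q_all(net) = 186.99 / 3 = 62.331 kPa.

q_all(net) ≈ 62.3 kPa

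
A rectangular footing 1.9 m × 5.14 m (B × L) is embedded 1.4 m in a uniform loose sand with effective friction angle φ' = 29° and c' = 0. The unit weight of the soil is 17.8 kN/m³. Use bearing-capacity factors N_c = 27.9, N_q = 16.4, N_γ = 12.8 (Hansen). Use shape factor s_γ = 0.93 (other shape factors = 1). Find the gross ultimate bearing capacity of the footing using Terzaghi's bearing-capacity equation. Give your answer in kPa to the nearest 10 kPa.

q_ult ≈ 610 kPa

Effective surcharge at the founding depth q = γ·D_f = 17.8 × 1.4 = 24.92 kPa.
q_ult = q·N_q + 0.5·γ·B·N_γ·s_γ
     = 24.92 × 16.4 + 0.5 × 17.8 × 1.9 × 12.8 × 0.93
     = 408.69 + 201.3 = 609.98 kPa.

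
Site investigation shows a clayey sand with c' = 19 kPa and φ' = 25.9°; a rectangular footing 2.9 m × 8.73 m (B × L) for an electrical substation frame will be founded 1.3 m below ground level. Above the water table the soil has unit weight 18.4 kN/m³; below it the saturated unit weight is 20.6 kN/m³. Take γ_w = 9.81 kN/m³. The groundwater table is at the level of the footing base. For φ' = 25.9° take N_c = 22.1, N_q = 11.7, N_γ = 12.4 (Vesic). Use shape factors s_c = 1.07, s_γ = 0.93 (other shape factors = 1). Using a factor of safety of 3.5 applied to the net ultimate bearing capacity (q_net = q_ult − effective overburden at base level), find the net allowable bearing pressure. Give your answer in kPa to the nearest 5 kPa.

q_all(net) ≈ 255 kPa

Overburden at base level: q = 18.4 × 1.3 = 23.92 kPa.
Below the base the soil is submerged, so the ½γBN_γ term uses γ' = 20.6 − 9.81 = 10.79 kN/m³.
Cohesion term c·N_c·s_c = 19 × 22.1 × 1.07 = 449.29 kPa; surcharge term q·N_q = 23.92 × 11.7 = 279.86 kPa; self-weight term 0.5·γ·B·N_γ·s_γ = 0.5 × 10.79 × 2.9 × 12.4 × 0.93 = 180.42 kPa.
q_ult = 449.29 + 279.86 + 180.42 = 909.58 kPa.
Net ultimate: q_net = 909.58 − 23.92 = 885.66 kPa.
q_all(net) = 885.66 / 3.5 = 253.05 kPa.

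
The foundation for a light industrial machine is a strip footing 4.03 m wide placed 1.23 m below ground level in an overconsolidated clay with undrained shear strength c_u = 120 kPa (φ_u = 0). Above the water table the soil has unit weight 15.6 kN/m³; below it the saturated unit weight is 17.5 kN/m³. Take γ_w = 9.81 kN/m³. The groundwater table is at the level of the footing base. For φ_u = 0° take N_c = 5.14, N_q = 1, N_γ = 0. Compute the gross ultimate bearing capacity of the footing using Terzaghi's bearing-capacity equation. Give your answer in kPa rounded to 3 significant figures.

q_ult ≈ 636 kPa

Overburden at base level: q = 15.6 × 1.23 = 19.188 kPa.
Cohesion term c·N_c = 120 × 5.14 = 616.8 kPa; surcharge term q·N_q = 19.188 × 1 = 19.188 kPa.
q_ult = 616.8 + 19.188 = 635.99 kPa.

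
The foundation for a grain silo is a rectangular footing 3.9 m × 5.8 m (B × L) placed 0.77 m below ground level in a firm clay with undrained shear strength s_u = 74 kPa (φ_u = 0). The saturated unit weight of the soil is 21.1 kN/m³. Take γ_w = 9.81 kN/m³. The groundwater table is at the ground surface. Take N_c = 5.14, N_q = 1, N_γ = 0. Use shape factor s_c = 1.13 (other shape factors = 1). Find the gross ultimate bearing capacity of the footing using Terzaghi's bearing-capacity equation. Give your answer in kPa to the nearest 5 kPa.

q_ult ≈ 440 kPa

Water table at ground surface, so effective unit weight γ' = 21.1 − 9.81 = 11.29 kN/m³ is used throughout; overburden q = 11.29 × 0.77 = 8.6933 kPa.
Cohesion term c·N_c·s_c = 74 × 5.14 × 1.13 = 429.81 kPa; surcharge term q·N_q = 8.6933 × 1 = 8.6933 kPa.
q_ult = 429.81 + 8.6933 = 438.5 kPa.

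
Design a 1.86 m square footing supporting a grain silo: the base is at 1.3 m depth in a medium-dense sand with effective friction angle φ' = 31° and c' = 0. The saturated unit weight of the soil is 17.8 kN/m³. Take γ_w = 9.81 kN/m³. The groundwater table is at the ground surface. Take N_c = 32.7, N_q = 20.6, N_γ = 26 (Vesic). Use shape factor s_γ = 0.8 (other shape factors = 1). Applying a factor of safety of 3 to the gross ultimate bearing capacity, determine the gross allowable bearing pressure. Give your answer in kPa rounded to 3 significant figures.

q_all ≈ 123 kPa

γ' = 17.8 − 9.81 = 7.99 kN/m³ (submerged throughout). q = 7.99 × 1.3 = 10.387 kPa; the same γ' applies in the ½γBN_γ term.
q·N_q = 10.387 × 20.6 = 213.97 kPa
0.5·γ·B·N_γ·s_γ = 0.5 × 7.99 × 1.86 × 26 × 0.8 = 154.56 kPa
q_ult = 213.97 + 154.56 = 368.53 kPa.
q_all = q_ult / FS = 368.53 / 3 = 122.84 kPa.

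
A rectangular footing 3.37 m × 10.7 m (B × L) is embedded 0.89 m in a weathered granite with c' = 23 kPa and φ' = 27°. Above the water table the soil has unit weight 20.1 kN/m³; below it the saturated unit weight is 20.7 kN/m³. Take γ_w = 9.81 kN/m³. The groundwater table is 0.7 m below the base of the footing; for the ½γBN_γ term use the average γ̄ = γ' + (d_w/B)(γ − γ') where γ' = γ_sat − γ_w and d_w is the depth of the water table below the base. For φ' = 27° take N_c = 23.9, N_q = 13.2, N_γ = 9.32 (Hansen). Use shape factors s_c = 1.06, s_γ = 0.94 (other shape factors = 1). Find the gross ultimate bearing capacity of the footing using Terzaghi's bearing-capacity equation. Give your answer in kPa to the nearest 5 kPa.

q_ult ≈ 1010 kPa

Overburden at base level: q = 20.1 × 0.89 = 17.889 kPa.
The water table is 0.7 m below the base (< B = 3.37 m), so the ½γBN_γ term uses γ̄ = γ' + (d_w/B)(γ − γ') = 10.89 + (0.7/3.37)(20.1 − 10.89) = 12.803 kN/m³.
Cohesion term c·N_c·s_c = 23 × 23.9 × 1.06 = 582.68 kPa; surcharge term q·N_q = 17.889 × 13.2 = 236.13 kPa; self-weight term 0.5·γ·B·N_γ·s_γ = 0.5 × 12.803 × 3.37 × 9.32 × 0.94 = 189 kPa.
q_ult = 582.68 + 236.13 + 189 = 1007.8 kPa.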